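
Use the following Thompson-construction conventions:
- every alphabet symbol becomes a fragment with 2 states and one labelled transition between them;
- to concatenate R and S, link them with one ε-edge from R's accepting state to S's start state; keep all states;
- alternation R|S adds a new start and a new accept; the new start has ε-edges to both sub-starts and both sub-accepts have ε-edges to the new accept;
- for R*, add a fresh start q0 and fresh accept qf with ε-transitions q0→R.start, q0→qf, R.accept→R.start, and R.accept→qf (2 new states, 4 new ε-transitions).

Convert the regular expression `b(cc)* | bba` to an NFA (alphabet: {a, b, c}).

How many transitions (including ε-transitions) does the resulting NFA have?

18

Bottom-up over the parse tree:
Each of the 6 symbol leaves contributes 1 transition (1 symbol, 0 ε).
  cc = 3 transitions (2 symbol, 1 ε)
  (cc)* = 7 transitions (2 symbol, 5 ε)
  b(cc)* = 9 transitions (3 symbol, 6 ε)
  bba = 5 transitions (3 symbol, 2 ε)
  b(cc)* | bba = 18 transitions (6 symbol, 12 ε)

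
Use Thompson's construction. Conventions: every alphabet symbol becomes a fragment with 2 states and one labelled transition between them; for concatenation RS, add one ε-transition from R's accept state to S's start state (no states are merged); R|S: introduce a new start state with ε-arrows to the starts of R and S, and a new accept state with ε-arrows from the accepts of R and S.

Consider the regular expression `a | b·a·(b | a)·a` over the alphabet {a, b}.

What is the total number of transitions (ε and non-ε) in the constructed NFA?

17

Per subexpression:
Each of the 6 symbol leaves contributes 1 transition (1 symbol, 0 ε).
  b | a → 6 transitions (2 symbol, 4 ε)
  b·a·(b | a)·a → 12 transitions (5 symbol, 7 ε)
  a | b·a·(b | a)·a → 17 transitions (6 symbol, 11 ε)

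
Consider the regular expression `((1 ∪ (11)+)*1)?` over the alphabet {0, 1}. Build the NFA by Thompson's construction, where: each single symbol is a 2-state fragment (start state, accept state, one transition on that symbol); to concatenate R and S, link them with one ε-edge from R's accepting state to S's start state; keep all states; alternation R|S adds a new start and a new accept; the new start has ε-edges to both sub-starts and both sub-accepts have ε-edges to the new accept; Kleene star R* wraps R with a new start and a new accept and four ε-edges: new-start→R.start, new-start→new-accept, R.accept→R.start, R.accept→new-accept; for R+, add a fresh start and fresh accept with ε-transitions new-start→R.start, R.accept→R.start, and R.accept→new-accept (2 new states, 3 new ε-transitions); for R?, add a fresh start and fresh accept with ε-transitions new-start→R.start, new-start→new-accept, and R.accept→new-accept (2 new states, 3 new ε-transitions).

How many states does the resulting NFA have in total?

16

Building bottom-up:
Each of the 4 symbol leaves contributes a 2-state fragment.
  11 : 4 states
  (11)+ : 6 states
  1 ∪ (11)+ : 10 states
  (1 ∪ (11)+)* : 12 states
  (1 ∪ (11)+)*1 : 14 states
  ((1 ∪ (11)+)*1)? : 16 states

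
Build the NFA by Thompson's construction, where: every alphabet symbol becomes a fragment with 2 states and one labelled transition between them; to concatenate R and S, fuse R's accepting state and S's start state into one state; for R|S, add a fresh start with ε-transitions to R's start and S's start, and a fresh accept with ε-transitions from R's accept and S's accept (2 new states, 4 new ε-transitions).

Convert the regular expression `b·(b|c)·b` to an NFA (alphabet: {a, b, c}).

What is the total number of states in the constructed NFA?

8

By structural recursion:
Each of the 4 symbol leaves contributes a 2-state fragment.
  b|c = 6 states
  b·(b|c)·b = 8 states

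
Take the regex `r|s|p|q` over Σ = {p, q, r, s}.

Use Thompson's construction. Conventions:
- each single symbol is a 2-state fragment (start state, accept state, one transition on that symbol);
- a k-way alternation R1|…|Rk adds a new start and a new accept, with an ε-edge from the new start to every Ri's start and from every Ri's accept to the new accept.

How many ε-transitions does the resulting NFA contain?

Bottom-up over the parse tree:
Each of the 4 symbol leaves contributes 0 ε-transitions.
  r|s|p|q — 8 ε-transitions

8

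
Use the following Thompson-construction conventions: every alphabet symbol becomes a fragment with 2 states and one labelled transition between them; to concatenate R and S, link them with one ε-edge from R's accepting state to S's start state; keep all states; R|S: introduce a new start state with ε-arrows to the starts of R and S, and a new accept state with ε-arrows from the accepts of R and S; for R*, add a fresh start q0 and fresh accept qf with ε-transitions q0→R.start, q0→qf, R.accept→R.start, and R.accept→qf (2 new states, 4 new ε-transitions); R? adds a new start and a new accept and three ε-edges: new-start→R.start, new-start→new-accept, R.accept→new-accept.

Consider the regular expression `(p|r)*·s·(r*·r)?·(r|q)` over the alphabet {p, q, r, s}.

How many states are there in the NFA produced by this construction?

By structural recursion:
Each of the 7 symbol leaves contributes a 2-state fragment.
  p|r = 6 states
  (p|r)* = 8 states
  r* = 4 states
  r*·r = 6 states
  (r*·r)? = 8 states
  r|q = 6 states
  (p|r)*·s·(r*·r)?·(r|q) = 24 states

24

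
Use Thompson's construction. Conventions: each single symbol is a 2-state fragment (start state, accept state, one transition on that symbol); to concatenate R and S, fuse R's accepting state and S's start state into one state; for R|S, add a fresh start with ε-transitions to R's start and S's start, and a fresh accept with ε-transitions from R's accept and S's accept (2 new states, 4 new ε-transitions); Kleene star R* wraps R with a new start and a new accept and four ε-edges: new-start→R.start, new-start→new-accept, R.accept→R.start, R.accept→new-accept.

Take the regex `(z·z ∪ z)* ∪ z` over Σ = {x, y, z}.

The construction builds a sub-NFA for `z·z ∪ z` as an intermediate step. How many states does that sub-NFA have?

7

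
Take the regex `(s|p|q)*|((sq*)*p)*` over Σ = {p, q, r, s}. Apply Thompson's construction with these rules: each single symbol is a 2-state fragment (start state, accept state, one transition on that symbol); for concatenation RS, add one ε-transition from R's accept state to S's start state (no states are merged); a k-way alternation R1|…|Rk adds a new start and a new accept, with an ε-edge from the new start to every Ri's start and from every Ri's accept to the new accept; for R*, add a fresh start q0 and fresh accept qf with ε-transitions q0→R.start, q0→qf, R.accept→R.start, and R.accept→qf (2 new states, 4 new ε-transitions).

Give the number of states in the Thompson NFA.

24

Bottom-up over the parse tree:
Each of the 6 symbol leaves contributes a 2-state fragment.
  s|p|q — 8 states
  (s|p|q)* — 10 states
  q* — 4 states
  sq* — 6 states
  (sq*)* — 8 states
  (sq*)*p — 10 states
  ((sq*)*p)* — 12 states
  (s|p|q)*|((sq*)*p)* — 24 states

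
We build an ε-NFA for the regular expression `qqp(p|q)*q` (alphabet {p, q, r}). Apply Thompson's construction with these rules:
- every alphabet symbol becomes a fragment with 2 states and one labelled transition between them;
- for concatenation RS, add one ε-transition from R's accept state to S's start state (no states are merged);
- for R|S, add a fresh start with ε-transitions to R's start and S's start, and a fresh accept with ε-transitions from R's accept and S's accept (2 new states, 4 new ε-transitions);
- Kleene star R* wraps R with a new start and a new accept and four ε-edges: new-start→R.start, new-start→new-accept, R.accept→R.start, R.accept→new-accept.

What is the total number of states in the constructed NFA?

Per subexpression:
Each of the 6 symbol leaves contributes a 2-state fragment.
  p|q — 6 states
  (p|q)* — 8 states
  qqp(p|q)*q — 16 states

16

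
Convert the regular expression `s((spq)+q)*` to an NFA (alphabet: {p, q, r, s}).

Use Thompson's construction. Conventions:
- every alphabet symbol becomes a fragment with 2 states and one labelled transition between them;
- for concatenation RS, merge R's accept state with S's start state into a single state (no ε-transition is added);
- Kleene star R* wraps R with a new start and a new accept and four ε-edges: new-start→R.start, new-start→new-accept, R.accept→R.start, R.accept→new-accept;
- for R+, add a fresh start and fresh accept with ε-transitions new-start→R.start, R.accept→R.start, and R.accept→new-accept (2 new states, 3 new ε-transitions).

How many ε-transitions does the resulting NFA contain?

7

Recursing over subexpressions:
Each of the 5 symbol leaves contributes 0 ε-transitions.
  spq → 0 ε-transitions
  (spq)+ → 3 ε-transitions
  (spq)+q → 3 ε-transitions
  ((spq)+q)* → 7 ε-transitions
  s((spq)+q)* → 7 ε-transitions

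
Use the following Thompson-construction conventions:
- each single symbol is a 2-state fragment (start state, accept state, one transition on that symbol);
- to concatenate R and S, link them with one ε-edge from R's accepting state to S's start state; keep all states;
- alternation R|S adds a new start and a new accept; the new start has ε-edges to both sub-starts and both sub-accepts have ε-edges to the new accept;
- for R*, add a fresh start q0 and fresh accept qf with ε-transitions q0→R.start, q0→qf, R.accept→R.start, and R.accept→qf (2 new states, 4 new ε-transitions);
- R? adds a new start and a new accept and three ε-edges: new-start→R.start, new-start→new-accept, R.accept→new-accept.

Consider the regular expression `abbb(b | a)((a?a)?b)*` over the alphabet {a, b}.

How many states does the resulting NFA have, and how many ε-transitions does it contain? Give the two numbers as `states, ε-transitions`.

Bottom-up over the parse tree:
Each of the 9 symbol leaves contributes 2 states and 0 ε-transitions.
  b | a = 6 states, 4 ε-transitions
  a? = 4 states, 3 ε-transitions
  a?a = 6 states, 4 ε-transitions
  (a?a)? = 8 states, 7 ε-transitions
  (a?a)?b = 10 states, 8 ε-transitions
  ((a?a)?b)* = 12 states, 12 ε-transitions
  abbb(b | a)((a?a)?b)* = 26 states, 21 ε-transitions

26, 21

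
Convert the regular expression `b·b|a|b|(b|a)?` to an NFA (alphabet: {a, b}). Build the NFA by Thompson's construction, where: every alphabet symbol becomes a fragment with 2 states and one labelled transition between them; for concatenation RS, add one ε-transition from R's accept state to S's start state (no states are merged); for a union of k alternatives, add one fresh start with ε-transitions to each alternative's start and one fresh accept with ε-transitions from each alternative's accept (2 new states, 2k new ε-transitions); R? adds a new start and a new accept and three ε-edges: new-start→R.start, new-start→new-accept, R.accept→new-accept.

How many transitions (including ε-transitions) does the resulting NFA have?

Recursing over subexpressions:
Each of the 6 symbol leaves contributes 1 transition (1 symbol, 0 ε).
  b·b — 3 transitions (2 symbol, 1 ε)
  b|a — 6 transitions (2 symbol, 4 ε)
  (b|a)? — 9 transitions (2 symbol, 7 ε)
  b·b|a|b|(b|a)? — 22 transitions (6 symbol, 16 ε)

22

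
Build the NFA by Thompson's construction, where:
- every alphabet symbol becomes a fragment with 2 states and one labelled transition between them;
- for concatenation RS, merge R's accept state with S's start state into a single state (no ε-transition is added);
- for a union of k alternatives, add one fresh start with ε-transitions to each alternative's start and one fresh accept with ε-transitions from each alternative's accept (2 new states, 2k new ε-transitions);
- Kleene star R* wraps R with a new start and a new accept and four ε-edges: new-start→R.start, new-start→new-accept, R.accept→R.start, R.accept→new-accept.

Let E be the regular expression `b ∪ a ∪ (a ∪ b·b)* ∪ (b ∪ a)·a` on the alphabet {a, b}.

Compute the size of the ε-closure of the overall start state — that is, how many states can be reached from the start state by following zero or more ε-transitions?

Work bottom-up. For each fragment F, track |ε-closure(F.start)| and whether F's accept lies in that closure (i.e. whether F accepts ε). A single-symbol fragment has closure size 1 and does not accept ε.
  b·b → |ε-closure| equals the left operand's closure size = 1 (its accept is not ε-reachable, so the closure stops there)
  a ∪ b·b → |ε-closure| = 1 + 1 + 1 = 3 (the new accept is not ε-reachable since no branch accepts ε)
  (a ∪ b·b)* → new start has ε-edges to the inner start and to the new accept, so |ε-closure| = 2 + 3 = 5
  b ∪ a → |ε-closure| = 1 + 1 + 1 = 3 (the new accept is not ε-reachable since no branch accepts ε)
  (b ∪ a)·a → |ε-closure| equals the left operand's closure size = 3 (its accept is not ε-reachable, so the closure stops there)
  b ∪ a ∪ (a ∪ b·b)* ∪ (b ∪ a)·a → new start ε-reaches every alternative's start; at least one alternative accepts ε, so the union's new accept is reached too: |ε-closure| = 1 + 1 + 1 + 5 + 3 + 1 = 12

12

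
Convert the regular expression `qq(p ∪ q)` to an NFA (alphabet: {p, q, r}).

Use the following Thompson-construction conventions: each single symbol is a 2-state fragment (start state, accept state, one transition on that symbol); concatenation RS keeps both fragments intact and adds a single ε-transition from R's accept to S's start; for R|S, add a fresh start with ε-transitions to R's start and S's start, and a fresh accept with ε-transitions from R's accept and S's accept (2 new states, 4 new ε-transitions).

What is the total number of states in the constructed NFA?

10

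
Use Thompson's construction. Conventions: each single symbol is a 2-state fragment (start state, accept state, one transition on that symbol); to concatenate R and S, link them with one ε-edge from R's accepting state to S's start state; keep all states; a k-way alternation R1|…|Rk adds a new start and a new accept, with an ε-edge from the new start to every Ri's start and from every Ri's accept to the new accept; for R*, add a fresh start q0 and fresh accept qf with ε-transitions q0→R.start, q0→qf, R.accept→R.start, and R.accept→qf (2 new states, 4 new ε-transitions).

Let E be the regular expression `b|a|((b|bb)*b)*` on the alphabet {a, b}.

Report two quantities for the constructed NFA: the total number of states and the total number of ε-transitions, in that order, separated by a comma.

Building bottom-up:
Each of the 6 symbol leaves contributes 2 states and 0 ε-transitions.
  bb — 4 states, 1 ε-transition
  b|bb — 8 states, 5 ε-transitions
  (b|bb)* — 10 states, 9 ε-transitions
  (b|bb)*b — 12 states, 10 ε-transitions
  ((b|bb)*b)* — 14 states, 14 ε-transitions
  b|a|((b|bb)*b)* — 20 states, 20 ε-transitions

20, 20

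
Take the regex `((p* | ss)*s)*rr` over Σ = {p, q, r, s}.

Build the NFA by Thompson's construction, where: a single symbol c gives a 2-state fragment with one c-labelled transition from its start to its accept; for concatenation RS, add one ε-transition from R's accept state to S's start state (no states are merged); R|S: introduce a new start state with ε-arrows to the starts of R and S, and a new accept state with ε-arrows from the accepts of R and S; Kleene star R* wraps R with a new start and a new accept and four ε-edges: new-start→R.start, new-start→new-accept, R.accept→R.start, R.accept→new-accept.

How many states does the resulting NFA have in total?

20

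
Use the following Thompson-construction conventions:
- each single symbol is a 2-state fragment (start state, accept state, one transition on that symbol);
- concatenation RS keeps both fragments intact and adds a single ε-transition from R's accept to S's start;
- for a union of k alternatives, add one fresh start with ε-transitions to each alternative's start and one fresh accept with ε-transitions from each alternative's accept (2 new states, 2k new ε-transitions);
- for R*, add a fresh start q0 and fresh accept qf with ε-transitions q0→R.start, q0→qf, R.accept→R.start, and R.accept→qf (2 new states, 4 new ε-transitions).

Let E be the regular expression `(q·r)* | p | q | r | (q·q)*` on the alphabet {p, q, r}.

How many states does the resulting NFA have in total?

20

Recursing over subexpressions:
Each of the 7 symbol leaves contributes a 2-state fragment.
  q·r → 4 states
  (q·r)* → 6 states
  q·q → 4 states
  (q·q)* → 6 states
  (q·r)* | p | q | r | (q·q)* → 20 states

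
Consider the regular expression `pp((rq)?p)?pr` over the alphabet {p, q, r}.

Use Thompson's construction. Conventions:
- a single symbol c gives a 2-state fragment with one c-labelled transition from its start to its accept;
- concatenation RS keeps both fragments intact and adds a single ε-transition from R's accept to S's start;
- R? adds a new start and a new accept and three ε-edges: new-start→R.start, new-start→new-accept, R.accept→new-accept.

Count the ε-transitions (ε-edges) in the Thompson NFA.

12

Recursing over subexpressions:
Each of the 7 symbol leaves contributes 0 ε-transitions.
  rq → 1 ε-transition
  (rq)? → 4 ε-transitions
  (rq)?p → 5 ε-transitions
  ((rq)?p)? → 8 ε-transitions
  pp((rq)?p)?pr → 12 ε-transitions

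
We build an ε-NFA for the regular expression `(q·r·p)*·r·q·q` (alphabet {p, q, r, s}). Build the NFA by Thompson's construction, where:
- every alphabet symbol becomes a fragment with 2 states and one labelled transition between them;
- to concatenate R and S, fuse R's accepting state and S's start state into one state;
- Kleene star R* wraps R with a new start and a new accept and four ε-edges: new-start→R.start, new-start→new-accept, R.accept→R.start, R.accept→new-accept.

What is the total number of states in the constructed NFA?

9

Bottom-up over the parse tree:
Each of the 6 symbol leaves contributes a 2-state fragment.
  q·r·p — 4 states
  (q·r·p)* — 6 states
  (q·r·p)*·r·q·q — 9 states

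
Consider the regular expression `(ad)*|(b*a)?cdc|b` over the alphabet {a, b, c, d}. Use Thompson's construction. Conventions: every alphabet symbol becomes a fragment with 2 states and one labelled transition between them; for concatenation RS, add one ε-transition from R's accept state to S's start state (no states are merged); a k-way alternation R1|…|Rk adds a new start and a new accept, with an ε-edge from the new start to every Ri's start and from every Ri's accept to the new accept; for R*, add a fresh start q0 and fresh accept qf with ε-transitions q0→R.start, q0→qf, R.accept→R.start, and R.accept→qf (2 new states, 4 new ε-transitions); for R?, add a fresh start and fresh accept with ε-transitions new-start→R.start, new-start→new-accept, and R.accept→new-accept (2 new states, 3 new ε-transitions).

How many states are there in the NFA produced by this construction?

By structural recursion:
Each of the 8 symbol leaves contributes a 2-state fragment.
  ad = 4 states
  (ad)* = 6 states
  b* = 4 states
  b*a = 6 states
  (b*a)? = 8 states
  (b*a)?cdc = 14 states
  (ad)*|(b*a)?cdc|b = 24 states

24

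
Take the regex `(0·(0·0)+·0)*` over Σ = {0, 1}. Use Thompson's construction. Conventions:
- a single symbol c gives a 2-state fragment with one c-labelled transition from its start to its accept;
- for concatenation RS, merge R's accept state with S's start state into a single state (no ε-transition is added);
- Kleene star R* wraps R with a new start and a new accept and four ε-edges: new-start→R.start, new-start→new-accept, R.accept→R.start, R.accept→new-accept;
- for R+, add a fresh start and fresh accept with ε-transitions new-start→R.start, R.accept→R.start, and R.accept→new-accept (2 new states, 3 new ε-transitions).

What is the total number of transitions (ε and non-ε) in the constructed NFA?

Bottom-up over the parse tree:
Each of the 4 symbol leaves contributes 1 transition (1 symbol, 0 ε).
  0·0 = 2 transitions (2 symbol, 0 ε)
  (0·0)+ = 5 transitions (2 symbol, 3 ε)
  0·(0·0)+·0 = 7 transitions (4 symbol, 3 ε)
  (0·(0·0)+·0)* = 11 transitions (4 symbol, 7 ε)

11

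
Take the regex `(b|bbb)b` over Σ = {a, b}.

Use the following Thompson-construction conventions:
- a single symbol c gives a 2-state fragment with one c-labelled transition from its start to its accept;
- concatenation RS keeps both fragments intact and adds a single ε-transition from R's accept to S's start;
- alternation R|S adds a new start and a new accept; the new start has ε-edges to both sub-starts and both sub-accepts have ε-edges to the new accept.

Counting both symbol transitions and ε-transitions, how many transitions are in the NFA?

12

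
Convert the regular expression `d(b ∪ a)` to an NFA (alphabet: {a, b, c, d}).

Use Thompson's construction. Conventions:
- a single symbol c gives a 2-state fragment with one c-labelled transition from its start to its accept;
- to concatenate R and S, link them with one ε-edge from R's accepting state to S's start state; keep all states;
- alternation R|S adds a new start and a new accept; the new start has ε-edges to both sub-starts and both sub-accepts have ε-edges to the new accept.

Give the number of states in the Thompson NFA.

8

Per subexpression:
Each of the 3 symbol leaves contributes a 2-state fragment.
  b ∪ a → 6 states
  d(b ∪ a) → 8 states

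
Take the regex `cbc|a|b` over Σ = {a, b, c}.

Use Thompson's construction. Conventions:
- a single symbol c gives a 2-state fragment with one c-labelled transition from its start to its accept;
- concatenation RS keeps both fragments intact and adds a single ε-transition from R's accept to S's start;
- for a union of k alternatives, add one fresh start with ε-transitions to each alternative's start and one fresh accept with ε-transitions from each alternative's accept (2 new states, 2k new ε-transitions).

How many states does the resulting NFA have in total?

Bottom-up over the parse tree:
Each of the 5 symbol leaves contributes a 2-state fragment.
  cbc = 6 states
  cbc|a|b = 12 states

12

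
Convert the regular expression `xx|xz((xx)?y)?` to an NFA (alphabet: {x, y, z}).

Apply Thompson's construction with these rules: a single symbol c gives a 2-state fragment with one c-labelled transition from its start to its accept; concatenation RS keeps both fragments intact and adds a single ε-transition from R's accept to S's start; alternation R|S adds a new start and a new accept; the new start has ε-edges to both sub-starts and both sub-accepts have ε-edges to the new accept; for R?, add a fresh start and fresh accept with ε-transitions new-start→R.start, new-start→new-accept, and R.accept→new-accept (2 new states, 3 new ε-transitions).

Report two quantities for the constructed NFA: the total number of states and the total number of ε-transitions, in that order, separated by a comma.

20, 15

Per subexpression:
Each of the 7 symbol leaves contributes 2 states and 0 ε-transitions.
  xx — 4 states, 1 ε-transition
  xx — 4 states, 1 ε-transition
  (xx)? — 6 states, 4 ε-transitions
  (xx)?y — 8 states, 5 ε-transitions
  ((xx)?y)? — 10 states, 8 ε-transitions
  xz((xx)?y)? — 14 states, 10 ε-transitions
  xx|xz((xx)?y)? — 20 states, 15 ε-transitions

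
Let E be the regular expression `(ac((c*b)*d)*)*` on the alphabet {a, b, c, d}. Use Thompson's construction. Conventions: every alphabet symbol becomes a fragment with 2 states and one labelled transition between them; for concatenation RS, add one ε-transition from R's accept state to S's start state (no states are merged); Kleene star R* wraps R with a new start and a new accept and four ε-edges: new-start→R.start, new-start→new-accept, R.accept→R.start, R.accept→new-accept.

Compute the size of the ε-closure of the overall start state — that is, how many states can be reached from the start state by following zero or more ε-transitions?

Compute the ε-closure size of each fragment's start state recursively; a symbol fragment's start has no outgoing ε-edge, so its closure is just itself (size 1).
  c* → the star's fresh start ε-reaches both the body's start and the fresh accept: C = 2 + 1 = 3
  c*b → the left operand accepts ε, so the closure extends into the next operand (via the concat ε-link); C = 3 + 1 = 4
  (c*b)* → the star's fresh start ε-reaches both the body's start and the fresh accept: C = 2 + 4 = 6
  (c*b)*d → C = 6 + 1 = 7 (closure spills across the concat boundary because the left factor accepts ε)
  ((c*b)*d)* → C = 1 (new start) + 7 (body) + 1 (new accept) = 9
  ac((c*b)*d)* → same as the first factor's closure: C = 1
  (ac((c*b)*d)*)* → C = 1 (new start) + 1 (body) + 1 (new accept) = 3

3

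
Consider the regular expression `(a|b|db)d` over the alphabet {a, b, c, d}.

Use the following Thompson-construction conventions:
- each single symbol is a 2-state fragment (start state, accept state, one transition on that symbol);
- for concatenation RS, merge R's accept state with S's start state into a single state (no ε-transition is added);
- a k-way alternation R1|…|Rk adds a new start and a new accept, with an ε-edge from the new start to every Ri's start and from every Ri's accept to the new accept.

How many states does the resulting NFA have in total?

Bottom-up over the parse tree:
Each of the 5 symbol leaves contributes a 2-state fragment.
  db : 3 states
  a|b|db : 9 states
  (a|b|db)d : 10 states

10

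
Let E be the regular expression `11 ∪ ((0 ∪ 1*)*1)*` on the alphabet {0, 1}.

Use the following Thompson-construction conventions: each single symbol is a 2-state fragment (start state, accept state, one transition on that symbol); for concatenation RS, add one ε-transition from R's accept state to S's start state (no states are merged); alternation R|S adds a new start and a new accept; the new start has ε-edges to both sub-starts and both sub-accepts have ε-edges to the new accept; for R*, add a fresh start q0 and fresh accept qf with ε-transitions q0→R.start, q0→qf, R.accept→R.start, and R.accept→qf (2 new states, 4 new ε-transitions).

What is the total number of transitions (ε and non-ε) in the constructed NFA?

27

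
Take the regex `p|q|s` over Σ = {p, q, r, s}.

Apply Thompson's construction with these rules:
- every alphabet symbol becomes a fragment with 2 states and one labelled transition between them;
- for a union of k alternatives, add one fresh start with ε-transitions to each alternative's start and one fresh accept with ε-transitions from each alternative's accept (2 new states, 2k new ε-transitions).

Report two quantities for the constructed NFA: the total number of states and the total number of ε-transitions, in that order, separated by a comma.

8, 6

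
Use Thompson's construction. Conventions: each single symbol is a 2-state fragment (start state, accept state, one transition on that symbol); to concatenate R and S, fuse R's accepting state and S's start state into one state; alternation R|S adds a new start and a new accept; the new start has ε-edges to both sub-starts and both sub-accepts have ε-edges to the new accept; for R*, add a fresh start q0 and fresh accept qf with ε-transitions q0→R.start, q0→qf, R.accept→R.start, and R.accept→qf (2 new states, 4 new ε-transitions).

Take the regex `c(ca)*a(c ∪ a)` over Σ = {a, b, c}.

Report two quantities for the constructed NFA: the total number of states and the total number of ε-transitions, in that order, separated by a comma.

Per subexpression:
Each of the 6 symbol leaves contributes 2 states and 0 ε-transitions.
  ca — 3 states, 0 ε-transitions
  (ca)* — 5 states, 4 ε-transitions
  c ∪ a — 6 states, 4 ε-transitions
  c(ca)*a(c ∪ a) — 12 states, 8 ε-transitions

12, 8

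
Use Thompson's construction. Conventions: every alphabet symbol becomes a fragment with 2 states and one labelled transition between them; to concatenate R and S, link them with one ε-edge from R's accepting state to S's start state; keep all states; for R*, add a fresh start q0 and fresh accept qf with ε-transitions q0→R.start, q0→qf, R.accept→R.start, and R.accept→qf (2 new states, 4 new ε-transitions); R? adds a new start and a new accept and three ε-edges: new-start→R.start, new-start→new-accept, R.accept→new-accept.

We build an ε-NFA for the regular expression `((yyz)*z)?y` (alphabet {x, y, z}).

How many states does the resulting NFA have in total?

Bottom-up over the parse tree:
Each of the 5 symbol leaves contributes a 2-state fragment.
  yyz — 6 states
  (yyz)* — 8 states
  (yyz)*z — 10 states
  ((yyz)*z)? — 12 states
  ((yyz)*z)?y — 14 states

14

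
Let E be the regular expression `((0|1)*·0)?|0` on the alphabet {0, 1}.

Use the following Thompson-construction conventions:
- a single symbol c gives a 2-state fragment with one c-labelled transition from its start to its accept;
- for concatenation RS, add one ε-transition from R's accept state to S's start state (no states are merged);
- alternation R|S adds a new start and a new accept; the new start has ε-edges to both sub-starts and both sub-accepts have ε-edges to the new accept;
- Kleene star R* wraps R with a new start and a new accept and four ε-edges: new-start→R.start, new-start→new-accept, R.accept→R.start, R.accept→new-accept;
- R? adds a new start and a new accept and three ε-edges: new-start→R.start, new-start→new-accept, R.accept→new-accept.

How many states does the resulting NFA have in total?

16

Recursing over subexpressions:
Each of the 4 symbol leaves contributes a 2-state fragment.
  0|1 — 6 states
  (0|1)* — 8 states
  (0|1)*·0 — 10 states
  ((0|1)*·0)? — 12 states
  ((0|1)*·0)?|0 — 16 states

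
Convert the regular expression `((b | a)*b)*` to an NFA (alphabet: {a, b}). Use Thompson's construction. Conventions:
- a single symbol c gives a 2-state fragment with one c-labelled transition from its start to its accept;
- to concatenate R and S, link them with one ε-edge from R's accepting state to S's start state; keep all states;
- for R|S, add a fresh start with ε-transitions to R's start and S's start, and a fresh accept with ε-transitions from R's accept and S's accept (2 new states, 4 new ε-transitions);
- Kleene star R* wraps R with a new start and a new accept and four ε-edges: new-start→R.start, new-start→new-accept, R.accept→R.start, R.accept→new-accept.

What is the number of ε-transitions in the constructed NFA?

By structural recursion:
Each of the 3 symbol leaves contributes 0 ε-transitions.
  b | a : 4 ε-transitions
  (b | a)* : 8 ε-transitions
  (b | a)*b : 9 ε-transitions
  ((b | a)*b)* : 13 ε-transitions

13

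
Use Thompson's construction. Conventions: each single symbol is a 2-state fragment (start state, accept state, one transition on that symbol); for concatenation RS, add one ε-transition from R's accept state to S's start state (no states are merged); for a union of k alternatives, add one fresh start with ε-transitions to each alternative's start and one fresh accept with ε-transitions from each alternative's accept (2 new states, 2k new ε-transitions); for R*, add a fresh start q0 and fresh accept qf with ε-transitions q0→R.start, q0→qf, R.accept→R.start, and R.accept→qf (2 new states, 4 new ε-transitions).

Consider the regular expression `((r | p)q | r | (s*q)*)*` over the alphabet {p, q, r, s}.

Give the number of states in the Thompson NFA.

22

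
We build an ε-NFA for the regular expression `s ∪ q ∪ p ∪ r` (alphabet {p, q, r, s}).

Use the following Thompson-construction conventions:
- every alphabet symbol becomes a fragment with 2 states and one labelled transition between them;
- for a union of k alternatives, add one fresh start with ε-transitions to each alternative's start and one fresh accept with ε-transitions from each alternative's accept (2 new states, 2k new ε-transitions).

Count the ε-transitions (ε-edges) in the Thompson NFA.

Per subexpression:
Each of the 4 symbol leaves contributes 0 ε-transitions.
  s ∪ q ∪ p ∪ r — 8 ε-transitions

8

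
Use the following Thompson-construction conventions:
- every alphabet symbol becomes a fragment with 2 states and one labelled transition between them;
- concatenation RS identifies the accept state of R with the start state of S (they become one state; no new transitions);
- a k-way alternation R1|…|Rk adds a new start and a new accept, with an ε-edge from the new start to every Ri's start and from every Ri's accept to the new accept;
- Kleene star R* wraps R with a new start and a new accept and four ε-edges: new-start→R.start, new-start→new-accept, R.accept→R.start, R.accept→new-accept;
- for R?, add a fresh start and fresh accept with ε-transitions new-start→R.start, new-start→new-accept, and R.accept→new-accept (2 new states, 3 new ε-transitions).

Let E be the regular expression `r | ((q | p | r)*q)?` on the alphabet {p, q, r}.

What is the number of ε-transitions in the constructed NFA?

Recursing over subexpressions:
Each of the 5 symbol leaves contributes 0 ε-transitions.
  q | p | r : 6 ε-transitions
  (q | p | r)* : 10 ε-transitions
  (q | p | r)*q : 10 ε-transitions
  ((q | p | r)*q)? : 13 ε-transitions
  r | ((q | p | r)*q)? : 17 ε-transitions

17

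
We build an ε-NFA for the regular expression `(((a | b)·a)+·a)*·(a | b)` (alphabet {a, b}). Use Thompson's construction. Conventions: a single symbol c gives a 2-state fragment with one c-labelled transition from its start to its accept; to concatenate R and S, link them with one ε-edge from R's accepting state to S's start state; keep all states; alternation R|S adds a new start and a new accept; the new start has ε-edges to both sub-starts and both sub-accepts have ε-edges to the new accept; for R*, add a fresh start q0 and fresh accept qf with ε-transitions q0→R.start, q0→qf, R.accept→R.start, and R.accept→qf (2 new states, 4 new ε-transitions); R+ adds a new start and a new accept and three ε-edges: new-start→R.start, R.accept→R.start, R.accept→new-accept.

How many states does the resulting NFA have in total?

20

By structural recursion:
Each of the 6 symbol leaves contributes a 2-state fragment.
  a | b = 6 states
  (a | b)·a = 8 states
  ((a | b)·a)+ = 10 states
  ((a | b)·a)+·a = 12 states
  (((a | b)·a)+·a)* = 14 states
  a | b = 6 states
  (((a | b)·a)+·a)*·(a | b) = 20 states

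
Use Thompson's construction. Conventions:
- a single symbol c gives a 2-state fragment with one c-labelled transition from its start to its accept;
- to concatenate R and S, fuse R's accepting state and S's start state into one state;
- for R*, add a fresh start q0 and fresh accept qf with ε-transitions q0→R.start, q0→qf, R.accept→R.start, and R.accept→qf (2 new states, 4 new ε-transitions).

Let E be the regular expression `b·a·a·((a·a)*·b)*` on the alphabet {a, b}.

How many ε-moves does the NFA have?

8

Recursing over subexpressions:
Each of the 6 symbol leaves contributes 0 ε-transitions.
  a·a — 0 ε-transitions
  (a·a)* — 4 ε-transitions
  (a·a)*·b — 4 ε-transitions
  ((a·a)*·b)* — 8 ε-transitions
  b·a·a·((a·a)*·b)* — 8 ε-transitions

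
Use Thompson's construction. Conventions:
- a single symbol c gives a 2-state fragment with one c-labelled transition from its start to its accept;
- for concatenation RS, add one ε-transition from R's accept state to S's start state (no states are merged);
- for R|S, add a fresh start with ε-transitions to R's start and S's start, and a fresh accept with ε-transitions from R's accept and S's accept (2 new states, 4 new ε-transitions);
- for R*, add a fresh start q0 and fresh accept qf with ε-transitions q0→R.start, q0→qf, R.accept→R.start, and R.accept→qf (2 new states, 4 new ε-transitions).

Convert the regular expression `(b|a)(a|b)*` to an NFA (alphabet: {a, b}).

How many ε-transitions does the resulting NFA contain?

By structural recursion:
Each of the 4 symbol leaves contributes 0 ε-transitions.
  b|a — 4 ε-transitions
  a|b — 4 ε-transitions
  (a|b)* — 8 ε-transitions
  (b|a)(a|b)* — 13 ε-transitions

13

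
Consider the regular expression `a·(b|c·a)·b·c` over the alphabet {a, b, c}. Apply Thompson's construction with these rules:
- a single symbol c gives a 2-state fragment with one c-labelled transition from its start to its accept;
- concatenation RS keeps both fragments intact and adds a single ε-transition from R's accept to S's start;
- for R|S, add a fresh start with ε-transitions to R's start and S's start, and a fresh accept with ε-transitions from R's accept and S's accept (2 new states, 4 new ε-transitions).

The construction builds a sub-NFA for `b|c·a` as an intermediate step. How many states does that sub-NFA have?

Fragment for `b|c·a`:
Each of the 3 symbol leaves contributes a 2-state fragment.
  c·a : 4 states
  b|c·a : 8 states

8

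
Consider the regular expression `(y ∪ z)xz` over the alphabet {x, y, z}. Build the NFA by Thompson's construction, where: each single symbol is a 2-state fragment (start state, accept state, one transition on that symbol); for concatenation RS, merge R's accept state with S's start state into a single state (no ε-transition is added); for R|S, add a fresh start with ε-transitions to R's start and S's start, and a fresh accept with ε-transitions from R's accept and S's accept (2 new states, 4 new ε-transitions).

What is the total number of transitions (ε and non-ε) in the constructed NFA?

8

By structural recursion:
Each of the 4 symbol leaves contributes 1 transition (1 symbol, 0 ε).
  y ∪ z → 6 transitions (2 symbol, 4 ε)
  (y ∪ z)xz → 8 transitions (4 symbol, 4 ε)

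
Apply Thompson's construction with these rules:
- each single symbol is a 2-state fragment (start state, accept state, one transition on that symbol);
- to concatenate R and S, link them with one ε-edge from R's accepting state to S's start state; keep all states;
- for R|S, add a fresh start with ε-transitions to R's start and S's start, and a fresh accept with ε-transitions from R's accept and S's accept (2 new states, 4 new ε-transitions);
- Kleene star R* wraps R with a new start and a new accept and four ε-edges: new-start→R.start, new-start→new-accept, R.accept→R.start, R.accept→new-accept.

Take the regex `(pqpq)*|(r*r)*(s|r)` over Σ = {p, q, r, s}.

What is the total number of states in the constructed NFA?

By structural recursion:
Each of the 8 symbol leaves contributes a 2-state fragment.
  pqpq : 8 states
  (pqpq)* : 10 states
  r* : 4 states
  r*r : 6 states
  (r*r)* : 8 states
  s|r : 6 states
  (r*r)*(s|r) : 14 states
  (pqpq)*|(r*r)*(s|r) : 26 states

26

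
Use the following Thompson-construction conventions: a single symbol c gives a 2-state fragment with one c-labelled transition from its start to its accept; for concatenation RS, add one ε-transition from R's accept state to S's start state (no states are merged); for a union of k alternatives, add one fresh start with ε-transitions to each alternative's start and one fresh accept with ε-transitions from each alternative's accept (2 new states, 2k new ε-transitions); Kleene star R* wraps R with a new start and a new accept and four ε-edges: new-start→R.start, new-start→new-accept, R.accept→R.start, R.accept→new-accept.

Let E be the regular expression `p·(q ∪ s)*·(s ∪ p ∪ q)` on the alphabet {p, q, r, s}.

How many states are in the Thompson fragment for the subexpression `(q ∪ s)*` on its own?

Fragment for `(q ∪ s)*`:
Each of the 2 symbol leaves contributes a 2-state fragment.
  q ∪ s : 6 states
  (q ∪ s)* : 8 states

8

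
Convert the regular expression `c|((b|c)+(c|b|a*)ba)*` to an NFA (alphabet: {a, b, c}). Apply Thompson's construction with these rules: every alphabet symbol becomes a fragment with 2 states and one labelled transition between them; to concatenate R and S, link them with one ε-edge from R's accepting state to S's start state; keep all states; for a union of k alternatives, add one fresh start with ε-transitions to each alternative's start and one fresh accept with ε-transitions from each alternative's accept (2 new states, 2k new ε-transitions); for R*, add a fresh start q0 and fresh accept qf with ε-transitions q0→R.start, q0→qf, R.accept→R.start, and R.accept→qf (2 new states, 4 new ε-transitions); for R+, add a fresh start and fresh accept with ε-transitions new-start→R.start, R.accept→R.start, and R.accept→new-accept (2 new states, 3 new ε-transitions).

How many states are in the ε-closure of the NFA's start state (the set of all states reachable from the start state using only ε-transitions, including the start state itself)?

9

Let C(F) = |ε-closure(F.start)| within fragment F, and note whether F accepts ε. Symbol fragments have C = 1 and do not accept ε. Then:
  b|c — |closure| = 1 + 1 + 1 = 3 (the new accept is not ε-reachable since no branch accepts ε)
  (b|c)+ — new start ε-reaches only the body's start; the new accept needs a symbol first: |closure| = 1 + 3 = 4
  a* — new start has ε-edges to the inner start and to the new accept, so |closure| = 2 + 1 = 3
  c|b|a* — |closure| = 1 (new start) + (1 + 1 + 3) + 1 (new accept, since some branch ε-reaches its own accept) = 7
  (b|c)+(c|b|a*)ba — same as the first factor's closure: |closure| = 4
  ((b|c)+(c|b|a*)ba)* — the star's fresh start ε-reaches both the body's start and the fresh accept: |closure| = 2 + 4 = 6
  c|((b|c)+(c|b|a*)ba)* — new start ε-reaches every alternative's start; at least one alternative accepts ε, so the union's new accept is reached too: |closure| = 1 + 1 + 6 + 1 = 9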